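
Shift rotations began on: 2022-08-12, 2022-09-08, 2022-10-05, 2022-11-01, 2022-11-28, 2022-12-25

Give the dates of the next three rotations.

2023-01-21, 2023-02-17, 2023-03-16

The spacing is 27, 27, 27, 27, 27 days — always 27 days.
2022-12-25 + 27 days = 2023-01-21.
2023-01-21 + 27 days = 2023-02-17.
2023-02-17 + 27 days = 2023-03-16.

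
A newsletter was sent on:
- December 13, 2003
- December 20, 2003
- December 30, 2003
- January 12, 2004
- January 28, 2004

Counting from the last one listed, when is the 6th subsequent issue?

The spacing grows by 3 each time: 7, 10, 13, 16 days.
Next gap: 19 days. January 28, 2004 + 19 days = February 16, 2004.
Next gap: 22 days. February 16, 2004 + 22 days = March 9, 2004.
Next gap: 25 days. March 9, 2004 + 25 days = April 3, 2004.
Next gap: 28 days. April 3, 2004 + 28 days = May 1, 2004.
Next gap: 31 days. May 1, 2004 + 31 days = June 1, 2004.
Next gap: 34 days. June 1, 2004 + 34 days = July 5, 2004.

July 5, 2004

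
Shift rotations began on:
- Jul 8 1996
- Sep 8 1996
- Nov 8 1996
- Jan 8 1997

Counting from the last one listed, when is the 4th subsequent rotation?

Each date is the 8th; the gaps (62, 61, 61) track the month lengths.
The rule is the 8th of every 2 months.
March 1997: Mar 8 1997.
May 1997: May 8 1997.
Next: July 1997 → Jul 8 1997.
Next: September 1997 → Sep 8 1997.

Sep 8 1997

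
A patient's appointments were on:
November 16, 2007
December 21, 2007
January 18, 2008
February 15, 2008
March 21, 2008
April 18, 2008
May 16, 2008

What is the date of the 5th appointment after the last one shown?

These are Fridays at 28- or 35-day spacing (35, 28, 28, 35, 28, 28).
The pattern: 3rd Friday of the month.
3rd Friday of June 2008: June 20, 2008.
July 2008 — 3rd Friday is July 18, 2008.
August 2008 — 3rd Friday is August 15, 2008.
3rd Friday of September 2008: September 19, 2008.
October 2008 — 3rd Friday is October 17, 2008.

October 17, 2008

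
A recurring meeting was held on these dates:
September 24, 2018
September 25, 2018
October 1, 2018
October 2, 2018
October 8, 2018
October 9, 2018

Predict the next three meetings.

Gaps: 1, 6, 1, 6, 1 days — not constant, but cyclic with period 2.
The events fall on every Monday and Tuesday.
Next Monday: October 15, 2018.
Next Tuesday: October 16, 2018.
Next Monday: October 22, 2018.

October 15, 2018; October 16, 2018; October 22, 2018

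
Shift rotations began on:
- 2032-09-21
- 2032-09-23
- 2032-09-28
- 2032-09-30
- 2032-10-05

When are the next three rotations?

Every event lands on a Tuesday or Thursday (gaps cycle 2, 5, 2, 5).
So the schedule is: every Tuesday and Thursday.
The following Thursday is 2032-10-07.
Next Tuesday: 2032-10-12.
Next Thursday: 2032-10-14.

2032-10-07, 2032-10-12, 2032-10-14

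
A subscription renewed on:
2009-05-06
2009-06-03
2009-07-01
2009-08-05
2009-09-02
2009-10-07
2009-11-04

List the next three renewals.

2009-12-02, 2010-01-06, 2010-02-03

All dates are Wednesdays, 28, 28, 35, 28, 35, 28 days apart.
Specifically, the 1st Wednesday of each month.
1st Wednesday of December 2009: 2009-12-02.
January 2010 — 1st Wednesday is 2010-01-06.
February 2010 — 1st Wednesday is 2010-02-03.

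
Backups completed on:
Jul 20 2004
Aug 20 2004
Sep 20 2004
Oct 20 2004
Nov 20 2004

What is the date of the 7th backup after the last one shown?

Each date is the 20th; the gaps (31, 31, 30, 31) track the month lengths.
The rule is the 20th of each month.
Next: December 2004 → Dec 20 2004.
January 2005: Jan 20 2005.
Next: February 2005 → Feb 20 2005.
Next: March 2005 → Mar 20 2005.
Next: April 2005 → Apr 20 2005.
May 2005: May 20 2005.
June 2005: Jun 20 2005.

Jun 20 2005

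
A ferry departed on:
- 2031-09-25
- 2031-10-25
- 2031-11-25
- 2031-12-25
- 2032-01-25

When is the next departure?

2032-02-25

The day-of-month is always 25 (30, 31, 30, 31 days between events).
So this recurs on the 25th of each month.
February 2032: 2032-02-25.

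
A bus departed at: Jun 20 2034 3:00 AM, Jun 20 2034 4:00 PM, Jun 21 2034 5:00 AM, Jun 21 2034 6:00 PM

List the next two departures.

Jun 22 2034 7:00 AM, Jun 22 2034 8:00 PM

The interval is a steady 13 hours (13, 13, 13).
Jun 21 2034 6:00 PM + 13 h = Jun 22 2034 7:00 AM.
Jun 22 2034 7:00 AM + 13 h = Jun 22 2034 8:00 PM.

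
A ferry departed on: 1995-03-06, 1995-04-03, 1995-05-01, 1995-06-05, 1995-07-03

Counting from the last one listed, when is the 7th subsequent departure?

Gaps: 28, 28, 35, 28 days — a mix of 28 and 35. Every date is a Monday.
Each is the 1st Monday of its month.
August 1995 — 1st Monday is 1995-08-07.
September 1995 — 1st Monday is 1995-09-04.
1st Monday of October 1995: 1995-10-02.
1st Monday of November 1995: 1995-11-06.
December 1995 — 1st Monday is 1995-12-04.
January 1996 — 1st Monday is 1996-01-01.
1st Monday of February 1996: 1996-02-05.

1996-02-05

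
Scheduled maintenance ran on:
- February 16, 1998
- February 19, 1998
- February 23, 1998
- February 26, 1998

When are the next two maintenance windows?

Every event lands on a Monday or Thursday (gaps cycle 3, 4, 3).
So the schedule is: every Monday and Thursday.
Next Monday: March 2, 1998.
Next Thursday: March 5, 1998.

March 2, 1998; March 5, 1998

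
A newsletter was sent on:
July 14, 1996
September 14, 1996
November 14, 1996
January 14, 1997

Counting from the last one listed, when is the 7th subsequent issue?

Gaps: 62, 61, 61 days — not constant. Every event is on the 14th of the month.
Pattern: the 14th of every 2 months.
Next: March 1997 → March 14, 1997.
May 1997: May 14, 1997.
July 1997: July 14, 1997.
September 1997: September 14, 1997.
November 1997: November 14, 1997.
Next: January 1998 → January 14, 1998.
March 1998: March 14, 1998.

March 14, 1998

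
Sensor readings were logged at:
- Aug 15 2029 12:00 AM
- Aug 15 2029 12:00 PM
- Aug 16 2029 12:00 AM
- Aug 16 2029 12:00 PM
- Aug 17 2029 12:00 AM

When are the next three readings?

The interval is a steady 12 hours (12, 12, 12, 12).
Aug 17 2029 12:00 AM + 12 h = Aug 17 2029 12:00 PM.
Aug 17 2029 12:00 PM + 12 h = Aug 18 2029 12:00 AM.
Aug 18 2029 12:00 AM + 12 h = Aug 18 2029 12:00 PM.

Aug 17 2029 12:00 PM, Aug 18 2029 12:00 AM, Aug 18 2029 12:00 PM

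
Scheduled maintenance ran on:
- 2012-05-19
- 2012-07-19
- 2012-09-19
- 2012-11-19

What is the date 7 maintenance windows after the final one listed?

2014-01-19

Each date is the 19th; the gaps (61, 62, 61) track the month lengths.
The rule is the 19th of every 2 months.
Next: January 2013 → 2013-01-19.
March 2013: 2013-03-19.
May 2013: 2013-05-19.
July 2013: 2013-07-19.
September 2013: 2013-09-19.
Next: November 2013 → 2013-11-19.
January 2014: 2014-01-19.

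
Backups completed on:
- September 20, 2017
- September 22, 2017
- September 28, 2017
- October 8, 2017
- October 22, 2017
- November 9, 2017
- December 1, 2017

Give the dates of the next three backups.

December 27, 2017; January 26, 2018; March 1, 2018

Intervals are 2, 6, 10, 14, 18, 22 days — an arithmetic progression with common difference 4.
Next gap: 26 days. December 1, 2017 + 26 days = December 27, 2017.
Next gap: 30 days. December 27, 2017 + 30 days = January 26, 2018.
Next gap: 34 days. January 26, 2018 + 34 days = March 1, 2018.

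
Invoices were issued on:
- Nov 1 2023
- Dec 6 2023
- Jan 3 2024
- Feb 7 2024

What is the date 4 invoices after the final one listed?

Gaps: 35, 28, 35 days — a mix of 28 and 35. Every date is a Wednesday.
Each is the 1st Wednesday of its month.
1st Wednesday of March 2024: Mar 6 2024.
April 2024 — 1st Wednesday is Apr 3 2024.
May 2024 — 1st Wednesday is May 1 2024.
1st Wednesday of June 2024: Jun 5 2024.

Jun 5 2024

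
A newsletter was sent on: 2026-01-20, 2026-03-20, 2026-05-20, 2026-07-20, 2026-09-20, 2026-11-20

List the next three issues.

The day-of-month is always 20 (59, 61, 61, 62, 61 days between events).
So this recurs on the 20th of every 2 months.
Next: January 2027 → 2027-01-20.
Next: March 2027 → 2027-03-20.
Next: May 2027 → 2027-05-20.

2027-01-20, 2027-03-20, 2027-05-20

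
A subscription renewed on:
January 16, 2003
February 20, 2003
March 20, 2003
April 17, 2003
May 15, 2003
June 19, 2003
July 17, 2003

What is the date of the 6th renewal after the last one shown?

January 15, 2004

All dates are Thursdays, 35, 28, 28, 28, 35, 28 days apart.
Specifically, the 3rd Thursday of each month.
3rd Thursday of August 2003: August 21, 2003.
September 2003 — 3rd Thursday is September 18, 2003.
October 2003 — 3rd Thursday is October 16, 2003.
3rd Thursday of November 2003: November 20, 2003.
December 2003 — 3rd Thursday is December 18, 2003.
3rd Thursday of January 2004: January 15, 2004.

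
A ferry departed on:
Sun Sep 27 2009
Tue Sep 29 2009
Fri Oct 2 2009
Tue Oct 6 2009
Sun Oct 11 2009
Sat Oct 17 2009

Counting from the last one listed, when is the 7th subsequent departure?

Sat Dec 26 2009

The spacing grows by 1 each time: 2, 3, 4, 5, 6 days.
Next gap: 7 days. Sat Oct 17 2009 + 7 days = Sat Oct 24 2009.
Next gap: 8 days. Sat Oct 24 2009 + 8 days = Sun Nov 1 2009.
Next gap: 9 days. Sun Nov 1 2009 + 9 days = Tue Nov 10 2009.
Next gap: 10 days. Tue Nov 10 2009 + 10 days = Fri Nov 20 2009.
Next gap: 11 days. Fri Nov 20 2009 + 11 days = Tue Dec 1 2009.
Next gap: 12 days. Tue Dec 1 2009 + 12 days = Sun Dec 13 2009.
Next gap: 13 days. Sun Dec 13 2009 + 13 days = Sat Dec 26 2009.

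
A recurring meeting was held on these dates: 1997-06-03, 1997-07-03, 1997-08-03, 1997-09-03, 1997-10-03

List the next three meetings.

1997-11-03, 1997-12-03, 1998-01-03

Each date is the 3rd; the gaps (30, 31, 31, 30) track the month lengths.
The rule is the 3rd of each month.
November 1997: 1997-11-03.
December 1997: 1997-12-03.
Next: January 1998 → 1998-01-03.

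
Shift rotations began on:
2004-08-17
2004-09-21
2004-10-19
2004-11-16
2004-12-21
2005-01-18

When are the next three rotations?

All dates are Tuesdays, 35, 28, 28, 35, 28 days apart.
Specifically, the 3rd Tuesday of each month.
February 2005 — 3rd Tuesday is 2005-02-15.
March 2005 — 3rd Tuesday is 2005-03-15.
April 2005 — 3rd Tuesday is 2005-04-19.

2005-02-15, 2005-03-15, 2005-04-19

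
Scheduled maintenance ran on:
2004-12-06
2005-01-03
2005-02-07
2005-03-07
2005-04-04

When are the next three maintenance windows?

Gaps: 28, 35, 28, 28 days — a mix of 28 and 35. Every date is a Monday.
Each is the 1st Monday of its month.
1st Monday of May 2005: 2005-05-02.
June 2005 — 1st Monday is 2005-06-06.
1st Monday of July 2005: 2005-07-04.

2005-05-02, 2005-06-06, 2005-07-04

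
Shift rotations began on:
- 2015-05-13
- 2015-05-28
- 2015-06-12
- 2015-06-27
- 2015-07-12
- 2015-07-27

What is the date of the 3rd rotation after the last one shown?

2015-09-10

Every event comes 15 days after the last (15, 15, 15, 15, 15).
2015-07-27 + 15 days = 2015-08-11.
2015-08-11 + 15 days = 2015-08-26.
2015-08-26 + 15 days = 2015-09-10.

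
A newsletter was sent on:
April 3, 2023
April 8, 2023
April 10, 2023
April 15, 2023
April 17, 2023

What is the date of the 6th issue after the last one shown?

May 8, 2023

Every event lands on a Monday or Saturday (gaps cycle 5, 2, 5, 2).
So the schedule is: every Monday and Saturday.
Next Saturday: April 22, 2023.
Next Monday: April 24, 2023.
Next Saturday: April 29, 2023.
Next Monday: May 1, 2023.
The following Saturday is May 6, 2023.
The following Monday is May 8, 2023.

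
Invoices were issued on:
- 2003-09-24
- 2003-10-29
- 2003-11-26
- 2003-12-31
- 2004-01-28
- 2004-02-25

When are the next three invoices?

Every date is a Wednesday; gaps 35, 28, 35, 28, 28 days.
Each is the last Wednesday of its month (at least one falls on the 29th or later, ruling out '4th Wednesday').
March 2004 ends with Wednesday 2004-03-31.
April 2004 ends with Wednesday 2004-04-28.
May 2004 ends with Wednesday 2004-05-26.

2004-03-31, 2004-04-28, 2004-05-26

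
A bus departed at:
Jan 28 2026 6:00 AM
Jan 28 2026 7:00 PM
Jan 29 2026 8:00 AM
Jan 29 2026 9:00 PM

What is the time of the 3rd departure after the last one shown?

Jan 31 2026 12:00 PM

Gaps: 13, 13, 13 hours — each event is 13 hours after the previous one.
Jan 29 2026 9:00 PM + 13 h = Jan 30 2026 10:00 AM.
Jan 30 2026 10:00 AM + 13 h = Jan 30 2026 11:00 PM.
Jan 30 2026 11:00 PM + 13 h = Jan 31 2026 12:00 PM.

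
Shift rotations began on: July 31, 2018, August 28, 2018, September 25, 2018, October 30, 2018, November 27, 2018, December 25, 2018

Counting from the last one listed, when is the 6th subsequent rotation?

June 25, 2019

Every date is a Tuesday; gaps 28, 28, 35, 28, 28 days.
Each is the last Tuesday of its month (at least one falls on the 29th or later, ruling out '4th Tuesday').
Last Tuesday of January 2019: January 29, 2019.
February 2019 ends with Tuesday February 26, 2019.
March 2019 ends with Tuesday March 26, 2019.
April 2019 ends with Tuesday April 30, 2019.
May 2019 ends with Tuesday May 28, 2019.
Last Tuesday of June 2019: June 25, 2019.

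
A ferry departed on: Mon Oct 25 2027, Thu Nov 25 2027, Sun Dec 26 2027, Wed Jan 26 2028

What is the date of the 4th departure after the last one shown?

The spacing is 31, 31, 31 days — always 31 days.
Wed Jan 26 2028 + 31 days = Sat Feb 26 2028.
Sat Feb 26 2028 + 31 days = Tue Mar 28 2028.
Tue Mar 28 2028 + 31 days = Fri Apr 28 2028.
Fri Apr 28 2028 + 31 days = Mon May 29 2028.

Mon May 29 2028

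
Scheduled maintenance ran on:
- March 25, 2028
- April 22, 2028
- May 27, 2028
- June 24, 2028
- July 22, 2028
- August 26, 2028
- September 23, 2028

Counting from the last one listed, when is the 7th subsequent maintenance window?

April 28, 2029

These are Saturdays at 28- or 35-day spacing (28, 35, 28, 28, 35, 28).
The pattern: 4th Saturday of the month.
4th Saturday of October 2028: October 28, 2028.
November 2028 — 4th Saturday is November 25, 2028.
December 2028 — 4th Saturday is December 23, 2028.
January 2029 — 4th Saturday is January 27, 2029.
February 2029 — 4th Saturday is February 24, 2029.
March 2029 — 4th Saturday is March 24, 2029.
4th Saturday of April 2029: April 28, 2029.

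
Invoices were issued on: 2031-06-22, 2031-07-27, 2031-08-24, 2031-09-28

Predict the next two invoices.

2031-10-26, 2031-11-23

Gaps: 35, 28, 35 days — a mix of 28 and 35. Every date is a Sunday.
Each is the 4th Sunday of its month.
October 2031 — 4th Sunday is 2031-10-26.
November 2031 — 4th Sunday is 2031-11-23.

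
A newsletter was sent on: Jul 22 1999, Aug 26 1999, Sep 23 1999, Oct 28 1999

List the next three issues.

Nov 25 1999, Dec 23 1999, Jan 27 2000

All dates are Thursdays, 35, 28, 35 days apart.
Specifically, the 4th Thursday of each month.
4th Thursday of November 1999: Nov 25 1999.
December 1999 — 4th Thursday is Dec 23 1999.
4th Thursday of January 2000: Jan 27 2000.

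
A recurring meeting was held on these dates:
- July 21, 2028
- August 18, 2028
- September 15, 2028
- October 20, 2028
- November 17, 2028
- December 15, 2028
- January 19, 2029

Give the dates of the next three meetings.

Gaps: 28, 28, 35, 28, 28, 35 days — a mix of 28 and 35. Every date is a Friday.
Each is the 3rd Friday of its month.
February 2029 — 3rd Friday is February 16, 2029.
March 2029 — 3rd Friday is March 16, 2029.
3rd Friday of April 2029: April 20, 2029.

February 16, 2029; March 16, 2029; April 20, 2029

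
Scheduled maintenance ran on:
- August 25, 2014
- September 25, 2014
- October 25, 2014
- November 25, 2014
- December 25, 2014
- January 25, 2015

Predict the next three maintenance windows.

Each date is the 25th; the gaps (31, 30, 31, 30, 31) track the month lengths.
The rule is the 25th of each month.
Next: February 2015 → February 25, 2015.
Next: March 2015 → March 25, 2015.
Next: April 2015 → April 25, 2015.

February 25, 2015; March 25, 2015; April 25, 2015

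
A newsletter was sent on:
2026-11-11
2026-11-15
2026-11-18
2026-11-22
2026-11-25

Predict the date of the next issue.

The gap pattern 4, 3, 4, 3 repeats every 2 events.
These are the Wednesdays and Sundays of each week.
Next Sunday: 2026-11-29.

2026-11-29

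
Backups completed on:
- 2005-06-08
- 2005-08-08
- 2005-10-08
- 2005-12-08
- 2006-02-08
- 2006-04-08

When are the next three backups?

The day-of-month is always 8 (61, 61, 61, 62, 59 days between events).
So this recurs on the 8th of every 2 months.
June 2006: 2006-06-08.
Next: August 2006 → 2006-08-08.
Next: October 2006 → 2006-10-08.

2006-06-08, 2006-08-08, 2006-10-08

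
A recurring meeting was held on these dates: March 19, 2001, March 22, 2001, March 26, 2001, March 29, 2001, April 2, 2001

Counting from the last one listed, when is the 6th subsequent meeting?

Every event lands on a Monday or Thursday (gaps cycle 3, 4, 3, 4).
So the schedule is: every Monday and Thursday.
Next Thursday: April 5, 2001.
Next Monday: April 9, 2001.
The following Thursday is April 12, 2001.
Next Monday: April 16, 2001.
The following Thursday is April 19, 2001.
Next Monday: April 23, 2001.

April 23, 2001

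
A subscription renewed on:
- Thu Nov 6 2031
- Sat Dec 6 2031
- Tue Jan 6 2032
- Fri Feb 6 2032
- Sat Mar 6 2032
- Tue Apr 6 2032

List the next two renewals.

Thu May 6 2032, Sun Jun 6 2032

Each date is the 6th; the gaps (30, 31, 31, 29, 31) track the month lengths.
The rule is the 6th of each month.
May 2032: Thu May 6 2032.
June 2032: Sun Jun 6 2032.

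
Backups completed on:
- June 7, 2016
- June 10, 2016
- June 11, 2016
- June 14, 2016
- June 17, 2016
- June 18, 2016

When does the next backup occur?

Gaps: 3, 1, 3, 3, 1 days — not constant, but cyclic with period 3.
The events fall on every Tuesday, Friday and Saturday.
The following Tuesday is June 21, 2016.

June 21, 2016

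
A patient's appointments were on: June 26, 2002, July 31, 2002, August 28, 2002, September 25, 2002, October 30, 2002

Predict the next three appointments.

November 27, 2002; December 25, 2002; January 29, 2003

Every date is a Wednesday; gaps 35, 28, 28, 35 days.
Each is the last Wednesday of its month (at least one falls on the 29th or later, ruling out '4th Wednesday').
Last Wednesday of November 2002: November 27, 2002.
December 2002 ends with Wednesday December 25, 2002.
Last Wednesday of January 2003: January 29, 2003.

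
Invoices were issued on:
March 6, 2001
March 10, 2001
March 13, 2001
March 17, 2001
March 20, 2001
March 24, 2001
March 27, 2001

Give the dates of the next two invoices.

March 31, 2001; April 3, 2001

Every event lands on a Tuesday or Saturday (gaps cycle 4, 3, 4, 3, 4, 3).
So the schedule is: every Tuesday and Saturday.
The following Saturday is March 31, 2001.
The following Tuesday is April 3, 2001.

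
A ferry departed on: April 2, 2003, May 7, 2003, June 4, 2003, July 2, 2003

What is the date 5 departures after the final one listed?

December 3, 2003

These are Wednesdays at 28- or 35-day spacing (35, 28, 28).
The pattern: 1st Wednesday of the month.
August 2003 — 1st Wednesday is August 6, 2003.
September 2003 — 1st Wednesday is September 3, 2003.
October 2003 — 1st Wednesday is October 1, 2003.
November 2003 — 1st Wednesday is November 5, 2003.
December 2003 — 1st Wednesday is December 3, 2003.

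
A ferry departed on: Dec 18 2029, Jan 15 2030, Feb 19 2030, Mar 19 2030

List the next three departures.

All dates are Tuesdays, 28, 35, 28 days apart.
Specifically, the 3rd Tuesday of each month.
April 2030 — 3rd Tuesday is Apr 16 2030.
May 2030 — 3rd Tuesday is May 21 2030.
June 2030 — 3rd Tuesday is Jun 18 2030.

Apr 16 2030, May 21 2030, Jun 18 2030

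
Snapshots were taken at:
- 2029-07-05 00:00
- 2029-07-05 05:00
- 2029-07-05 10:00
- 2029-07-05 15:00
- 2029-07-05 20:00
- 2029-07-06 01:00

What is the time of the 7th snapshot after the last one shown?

Spacing: 5, 5, 5, 5, 5 h — constant 5 h.
2029-07-06 01:00 + 5 h = 2029-07-06 06:00.
2029-07-06 06:00 + 5 h = 2029-07-06 11:00.
2029-07-06 11:00 + 5 h = 2029-07-06 16:00.
2029-07-06 16:00 + 5 h = 2029-07-06 21:00.
2029-07-06 21:00 + 5 h = 2029-07-07 02:00.
2029-07-07 02:00 + 5 h = 2029-07-07 07:00.
2029-07-07 07:00 + 5 h = 2029-07-07 12:00.

2029-07-07 12:00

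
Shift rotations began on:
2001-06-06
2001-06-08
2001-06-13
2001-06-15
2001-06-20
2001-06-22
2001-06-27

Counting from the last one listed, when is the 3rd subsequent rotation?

Gaps: 2, 5, 2, 5, 2, 5 days — not constant, but cyclic with period 2.
The events fall on every Wednesday and Friday.
Next Friday: 2001-06-29.
Next Wednesday: 2001-07-04.
The following Friday is 2001-07-06.

2001-07-06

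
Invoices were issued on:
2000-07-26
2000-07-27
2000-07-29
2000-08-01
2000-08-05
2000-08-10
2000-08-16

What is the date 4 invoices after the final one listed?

2000-09-19

The spacing grows by 1 each time: 1, 2, 3, 4, 5, 6 days.
Next gap: 7 days. 2000-08-16 + 7 days = 2000-08-23.
Next gap: 8 days. 2000-08-23 + 8 days = 2000-08-31.
Next gap: 9 days. 2000-08-31 + 9 days = 2000-09-09.
Next gap: 10 days. 2000-09-09 + 10 days = 2000-09-19.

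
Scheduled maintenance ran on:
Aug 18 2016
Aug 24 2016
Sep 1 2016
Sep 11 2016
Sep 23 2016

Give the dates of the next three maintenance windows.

Oct 7 2016, Oct 23 2016, Nov 10 2016

Intervals are 6, 8, 10, 12 days — an arithmetic progression with common difference 2.
Next gap: 14 days. Sep 23 2016 + 14 days = Oct 7 2016.
Next gap: 16 days. Oct 7 2016 + 16 days = Oct 23 2016.
Next gap: 18 days. Oct 23 2016 + 18 days = Nov 10 2016.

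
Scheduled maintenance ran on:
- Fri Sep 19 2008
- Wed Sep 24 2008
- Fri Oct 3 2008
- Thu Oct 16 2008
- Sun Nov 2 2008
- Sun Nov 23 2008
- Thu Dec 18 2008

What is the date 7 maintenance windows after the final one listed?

Thu Oct 1 2009

Intervals are 5, 9, 13, 17, 21, 25 days — an arithmetic progression with common difference 4.
Next gap: 29 days. Thu Dec 18 2008 + 29 days = Fri Jan 16 2009.
Next gap: 33 days. Fri Jan 16 2009 + 33 days = Wed Feb 18 2009.
Next gap: 37 days. Wed Feb 18 2009 + 37 days = Fri Mar 27 2009.
Next gap: 41 days. Fri Mar 27 2009 + 41 days = Thu May 7 2009.
Next gap: 45 days. Thu May 7 2009 + 45 days = Sun Jun 21 2009.
Next gap: 49 days. Sun Jun 21 2009 + 49 days = Sun Aug 9 2009.
Next gap: 53 days. Sun Aug 9 2009 + 53 days = Thu Oct 1 2009.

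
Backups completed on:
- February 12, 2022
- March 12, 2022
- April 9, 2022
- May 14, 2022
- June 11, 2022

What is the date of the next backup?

July 9, 2022

Gaps: 28, 28, 35, 28 days — a mix of 28 and 35. Every date is a Saturday.
Each is the 2nd Saturday of its month.
2nd Saturday of July 2022: July 9, 2022.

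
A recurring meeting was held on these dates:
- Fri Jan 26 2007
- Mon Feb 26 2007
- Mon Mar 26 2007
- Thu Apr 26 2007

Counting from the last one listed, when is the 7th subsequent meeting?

Mon Nov 26 2007

Gaps: 31, 28, 31 days — not constant. Every event is on the 26th of the month.
Pattern: the 26th of each month.
Next: May 2007 → Sat May 26 2007.
Next: June 2007 → Tue Jun 26 2007.
Next: July 2007 → Thu Jul 26 2007.
Next: August 2007 → Sun Aug 26 2007.
September 2007: Wed Sep 26 2007.
Next: October 2007 → Fri Oct 26 2007.
Next: November 2007 → Mon Nov 26 2007.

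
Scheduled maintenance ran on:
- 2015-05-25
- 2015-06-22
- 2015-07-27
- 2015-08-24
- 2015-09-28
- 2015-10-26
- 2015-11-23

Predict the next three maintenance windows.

All dates are Mondays, 28, 35, 28, 35, 28, 28 days apart.
Specifically, the 4th Monday of each month.
4th Monday of December 2015: 2015-12-28.
January 2016 — 4th Monday is 2016-01-25.
4th Monday of February 2016: 2016-02-22.

2015-12-28, 2016-01-25, 2016-02-22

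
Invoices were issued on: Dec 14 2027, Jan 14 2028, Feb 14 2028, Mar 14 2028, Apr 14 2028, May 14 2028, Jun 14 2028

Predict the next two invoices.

Jul 14 2028, Aug 14 2028

Gaps: 31, 31, 29, 31, 30, 31 days — not constant. Every event is on the 14th of the month.
Pattern: the 14th of each month.
Next: July 2028 → Jul 14 2028.
August 2028: Aug 14 2028.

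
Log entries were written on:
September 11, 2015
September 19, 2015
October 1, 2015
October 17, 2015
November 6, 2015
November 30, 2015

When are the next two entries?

December 28, 2015; January 29, 2016

Gaps: 8, 12, 16, 20, 24 days — each gap is 4 larger than the previous one.
Next gap: 28 days. November 30, 2015 + 28 days = December 28, 2015.
Next gap: 32 days. December 28, 2015 + 32 days = January 29, 2016.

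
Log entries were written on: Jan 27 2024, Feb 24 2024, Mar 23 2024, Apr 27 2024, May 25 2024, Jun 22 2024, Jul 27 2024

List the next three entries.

Aug 24 2024, Sep 28 2024, Oct 26 2024

All dates are Saturdays, 28, 28, 35, 28, 28, 35 days apart.
Specifically, the 4th Saturday of each month.
August 2024 — 4th Saturday is Aug 24 2024.
4th Saturday of September 2024: Sep 28 2024.
4th Saturday of October 2024: Oct 26 2024.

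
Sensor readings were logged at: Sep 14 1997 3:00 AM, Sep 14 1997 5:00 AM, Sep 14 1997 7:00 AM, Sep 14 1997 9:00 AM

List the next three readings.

Sep 14 1997 11:00 AM, Sep 14 1997 1:00 PM, Sep 14 1997 3:00 PM

Spacing: 2, 2, 2 h — constant 2 h.
Sep 14 1997 9:00 AM + 2 h = Sep 14 1997 11:00 AM.
Sep 14 1997 11:00 AM + 2 h = Sep 14 1997 1:00 PM.
Sep 14 1997 1:00 PM + 2 h = Sep 14 1997 3:00 PM.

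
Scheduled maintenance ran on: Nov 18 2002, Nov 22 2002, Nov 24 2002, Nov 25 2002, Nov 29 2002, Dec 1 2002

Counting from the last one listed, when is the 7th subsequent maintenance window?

Every event lands on a Monday or Friday or Sunday (gaps cycle 4, 2, 1, 4, 2).
So the schedule is: every Monday, Friday and Sunday.
The following Monday is Dec 2 2002.
The following Friday is Dec 6 2002.
Next Sunday: Dec 8 2002.
The following Monday is Dec 9 2002.
The following Friday is Dec 13 2002.
Next Sunday: Dec 15 2002.
Next Monday: Dec 16 2002.

Dec 16 2002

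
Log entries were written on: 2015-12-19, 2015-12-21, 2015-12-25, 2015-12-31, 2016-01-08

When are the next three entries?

The spacing grows by 2 each time: 2, 4, 6, 8 days.
Next gap: 10 days. 2016-01-08 + 10 days = 2016-01-18.
Next gap: 12 days. 2016-01-18 + 12 days = 2016-01-30.
Next gap: 14 days. 2016-01-30 + 14 days = 2016-02-13.

2016-01-18, 2016-01-30, 2016-02-13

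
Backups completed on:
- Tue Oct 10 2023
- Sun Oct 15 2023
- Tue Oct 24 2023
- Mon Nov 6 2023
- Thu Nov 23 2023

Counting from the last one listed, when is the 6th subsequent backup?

Mon May 27 2024

The spacing grows by 4 each time: 5, 9, 13, 17 days.
Next gap: 21 days. Thu Nov 23 2023 + 21 days = Thu Dec 14 2023.
Next gap: 25 days. Thu Dec 14 2023 + 25 days = Mon Jan 8 2024.
Next gap: 29 days. Mon Jan 8 2024 + 29 days = Tue Feb 6 2024.
Next gap: 33 days. Tue Feb 6 2024 + 33 days = Sun Mar 10 2024.
Next gap: 37 days. Sun Mar 10 2024 + 37 days = Tue Apr 16 2024.
Next gap: 41 days. Tue Apr 16 2024 + 41 days = Mon May 27 2024.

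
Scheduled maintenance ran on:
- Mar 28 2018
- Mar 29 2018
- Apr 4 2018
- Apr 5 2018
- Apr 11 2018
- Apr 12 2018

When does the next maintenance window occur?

Gaps: 1, 6, 1, 6, 1 days — not constant, but cyclic with period 2.
The events fall on every Wednesday and Thursday.
The following Wednesday is Apr 18 2018.

Apr 18 2018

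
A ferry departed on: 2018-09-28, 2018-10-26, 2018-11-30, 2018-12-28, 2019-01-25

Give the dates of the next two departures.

2019-02-22, 2019-03-29

These are Fridays with 28, 35, 28, 28-day gaps.
Each is the final Friday of its month — 2018-11-30 is past the 28th, so '4th Friday' doesn't fit.
Last Friday of February 2019: 2019-02-22.
March 2019 ends with Friday 2019-03-29.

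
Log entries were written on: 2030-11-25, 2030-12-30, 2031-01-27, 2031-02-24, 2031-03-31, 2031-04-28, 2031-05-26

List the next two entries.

All Mondays; the gaps (35, 28, 28, 35, 28, 28) vary with month length.
This is the last Monday of each month.
Last Monday of June 2031: 2031-06-30.
Last Monday of July 2031: 2031-07-28.

2031-06-30, 2031-07-28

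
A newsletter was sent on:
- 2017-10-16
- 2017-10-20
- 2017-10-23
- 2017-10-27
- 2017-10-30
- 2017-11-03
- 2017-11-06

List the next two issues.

Gaps: 4, 3, 4, 3, 4, 3 days — not constant, but cyclic with period 2.
The events fall on every Monday and Friday.
Next Friday: 2017-11-10.
The following Monday is 2017-11-13.

2017-11-10, 2017-11-13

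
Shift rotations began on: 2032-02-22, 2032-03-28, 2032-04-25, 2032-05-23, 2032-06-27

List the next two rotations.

2032-07-25, 2032-08-22

Gaps: 35, 28, 28, 35 days — a mix of 28 and 35. Every date is a Sunday.
Each is the 4th Sunday of its month.
4th Sunday of July 2032: 2032-07-25.
4th Sunday of August 2032: 2032-08-22.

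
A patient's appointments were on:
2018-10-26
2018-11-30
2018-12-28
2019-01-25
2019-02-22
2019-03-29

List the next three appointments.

2019-04-26, 2019-05-31, 2019-06-28

These are Fridays with 35, 28, 28, 28, 35-day gaps.
Each is the final Friday of its month — 2018-11-30 is past the 28th, so '4th Friday' doesn't fit.
Last Friday of April 2019: 2019-04-26.
May 2019 ends with Friday 2019-05-31.
June 2019 ends with Friday 2019-06-28.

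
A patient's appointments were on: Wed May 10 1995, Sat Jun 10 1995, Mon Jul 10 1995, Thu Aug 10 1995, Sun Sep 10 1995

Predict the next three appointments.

Each date is the 10th; the gaps (31, 30, 31, 31) track the month lengths.
The rule is the 10th of each month.
October 1995: Tue Oct 10 1995.
Next: November 1995 → Fri Nov 10 1995.
December 1995: Sun Dec 10 1995.

Tue Oct 10 1995, Fri Nov 10 1995, Sun Dec 10 1995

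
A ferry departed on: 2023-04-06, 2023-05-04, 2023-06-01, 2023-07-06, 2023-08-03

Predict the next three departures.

2023-09-07, 2023-10-05, 2023-11-02

All dates are Thursdays, 28, 28, 35, 28 days apart.
Specifically, the 1st Thursday of each month.
1st Thursday of September 2023: 2023-09-07.
October 2023 — 1st Thursday is 2023-10-05.
1st Thursday of November 2023: 2023-11-02.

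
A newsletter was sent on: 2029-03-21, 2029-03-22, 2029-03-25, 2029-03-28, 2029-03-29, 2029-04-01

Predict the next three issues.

Gaps: 1, 3, 3, 1, 3 days — not constant, but cyclic with period 3.
The events fall on every Wednesday, Thursday and Sunday.
Next Wednesday: 2029-04-04.
The following Thursday is 2029-04-05.
The following Sunday is 2029-04-08.

2029-04-04, 2029-04-05, 2029-04-08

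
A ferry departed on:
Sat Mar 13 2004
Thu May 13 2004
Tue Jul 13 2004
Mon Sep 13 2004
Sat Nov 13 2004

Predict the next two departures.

Thu Jan 13 2005, Sun Mar 13 2005

Each date is the 13th; the gaps (61, 61, 62, 61) track the month lengths.
The rule is the 13th of every 2 months.
Next: January 2005 → Thu Jan 13 2005.
March 2005: Sun Mar 13 2005.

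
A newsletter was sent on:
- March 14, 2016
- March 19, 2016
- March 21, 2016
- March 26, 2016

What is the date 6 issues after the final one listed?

April 16, 2016

The gap pattern 5, 2, 5 repeats every 2 events.
These are the Mondays and Saturdays of each week.
Next Monday: March 28, 2016.
Next Saturday: April 2, 2016.
Next Monday: April 4, 2016.
Next Saturday: April 9, 2016.
The following Monday is April 11, 2016.
Next Saturday: April 16, 2016.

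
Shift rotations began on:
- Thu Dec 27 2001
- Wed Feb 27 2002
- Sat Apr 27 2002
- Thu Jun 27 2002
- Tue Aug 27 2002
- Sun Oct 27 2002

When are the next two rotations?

Fri Dec 27 2002, Thu Feb 27 2003

Gaps: 62, 59, 61, 61, 61 days — not constant. Every event is on the 27th of the month.
Pattern: the 27th of every 2 months.
Next: December 2002 → Fri Dec 27 2002.
February 2003: Thu Feb 27 2003.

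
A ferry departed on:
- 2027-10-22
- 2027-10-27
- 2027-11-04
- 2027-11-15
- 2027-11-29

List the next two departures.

2027-12-16, 2028-01-05

Gaps: 5, 8, 11, 14 days — each gap is 3 larger than the previous one.
Next gap: 17 days. 2027-11-29 + 17 days = 2027-12-16.
Next gap: 20 days. 2027-12-16 + 20 days = 2028-01-05.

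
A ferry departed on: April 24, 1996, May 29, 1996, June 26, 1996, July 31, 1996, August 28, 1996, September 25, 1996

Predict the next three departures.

October 30, 1996; November 27, 1996; December 25, 1996

All Wednesdays; the gaps (35, 28, 35, 28, 28) vary with month length.
This is the last Wednesday of each month.
October 1996 ends with Wednesday October 30, 1996.
November 1996 ends with Wednesday November 27, 1996.
Last Wednesday of December 1996: December 25, 1996.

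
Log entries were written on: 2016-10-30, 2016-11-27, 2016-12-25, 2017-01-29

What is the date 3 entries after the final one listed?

These are Sundays with 28, 28, 35-day gaps.
Each is the final Sunday of its month — 2016-10-30 is past the 28th, so '4th Sunday' doesn't fit.
Last Sunday of February 2017: 2017-02-26.
March 2017 ends with Sunday 2017-03-26.
April 2017 ends with Sunday 2017-04-30.

2017-04-30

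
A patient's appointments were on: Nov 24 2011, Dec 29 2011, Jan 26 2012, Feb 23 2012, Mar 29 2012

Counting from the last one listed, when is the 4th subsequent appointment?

Every date is a Thursday; gaps 35, 28, 28, 35 days.
Each is the last Thursday of its month (at least one falls on the 29th or later, ruling out '4th Thursday').
April 2012 ends with Thursday Apr 26 2012.
May 2012 ends with Thursday May 31 2012.
Last Thursday of June 2012: Jun 28 2012.
Last Thursday of July 2012: Jul 26 2012.

Jul 26 2012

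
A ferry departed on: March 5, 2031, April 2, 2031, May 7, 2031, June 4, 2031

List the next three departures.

July 2, 2031; August 6, 2031; September 3, 2031

Gaps: 28, 35, 28 days — a mix of 28 and 35. Every date is a Wednesday.
Each is the 1st Wednesday of its month.
1st Wednesday of July 2031: July 2, 2031.
1st Wednesday of August 2031: August 6, 2031.
September 2031 — 1st Wednesday is September 3, 2031.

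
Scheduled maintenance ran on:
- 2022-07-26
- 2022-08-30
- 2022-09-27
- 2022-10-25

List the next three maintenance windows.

These are Tuesdays with 35, 28, 28-day gaps.
Each is the final Tuesday of its month — 2022-08-30 is past the 28th, so '4th Tuesday' doesn't fit.
Last Tuesday of November 2022: 2022-11-29.
December 2022 ends with Tuesday 2022-12-27.
Last Tuesday of January 2023: 2023-01-31.

2022-11-29, 2022-12-27, 2023-01-31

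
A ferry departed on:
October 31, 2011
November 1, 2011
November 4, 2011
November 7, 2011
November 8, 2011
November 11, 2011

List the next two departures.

November 14, 2011; November 15, 2011

Every event lands on a Monday or Tuesday or Friday (gaps cycle 1, 3, 3, 1, 3).
So the schedule is: every Monday, Tuesday and Friday.
Next Monday: November 14, 2011.
Next Tuesday: November 15, 2011.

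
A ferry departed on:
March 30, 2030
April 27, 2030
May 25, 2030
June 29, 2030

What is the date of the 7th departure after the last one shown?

Every date is a Saturday; gaps 28, 28, 35 days.
Each is the last Saturday of its month (at least one falls on the 29th or later, ruling out '4th Saturday').
Last Saturday of July 2030: July 27, 2030.
Last Saturday of August 2030: August 31, 2030.
September 2030 ends with Saturday September 28, 2030.
Last Saturday of October 2030: October 26, 2030.
November 2030 ends with Saturday November 30, 2030.
Last Saturday of December 2030: December 28, 2030.
January 2031 ends with Saturday January 25, 2031.

January 25, 2031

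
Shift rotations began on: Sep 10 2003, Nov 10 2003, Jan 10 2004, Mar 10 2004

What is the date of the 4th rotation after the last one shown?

Nov 10 2004

Gaps: 61, 61, 60 days — not constant. Every event is on the 10th of the month.
Pattern: the 10th of every 2 months.
May 2004: May 10 2004.
Next: July 2004 → Jul 10 2004.
Next: September 2004 → Sep 10 2004.
Next: November 2004 → Nov 10 2004.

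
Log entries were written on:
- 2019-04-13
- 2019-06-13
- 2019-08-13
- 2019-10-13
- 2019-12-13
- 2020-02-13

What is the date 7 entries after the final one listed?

The day-of-month is always 13 (61, 61, 61, 61, 62 days between events).
So this recurs on the 13th of every 2 months.
Next: April 2020 → 2020-04-13.
June 2020: 2020-06-13.
Next: August 2020 → 2020-08-13.
Next: October 2020 → 2020-10-13.
Next: December 2020 → 2020-12-13.
February 2021: 2021-02-13.
April 2021: 2021-04-13.

2021-04-13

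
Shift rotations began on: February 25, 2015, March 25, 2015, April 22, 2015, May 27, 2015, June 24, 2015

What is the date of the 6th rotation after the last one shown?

December 23, 2015

Gaps: 28, 28, 35, 28 days — a mix of 28 and 35. Every date is a Wednesday.
Each is the 4th Wednesday of its month.
4th Wednesday of July 2015: July 22, 2015.
August 2015 — 4th Wednesday is August 26, 2015.
September 2015 — 4th Wednesday is September 23, 2015.
4th Wednesday of October 2015: October 28, 2015.
4th Wednesday of November 2015: November 25, 2015.
4th Wednesday of December 2015: December 23, 2015.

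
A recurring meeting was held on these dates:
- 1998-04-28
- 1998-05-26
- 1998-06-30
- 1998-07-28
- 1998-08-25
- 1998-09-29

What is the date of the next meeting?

All Tuesdays; the gaps (28, 35, 28, 28, 35) vary with month length.
This is the last Tuesday of each month.
Last Tuesday of October 1998: 1998-10-27.

1998-10-27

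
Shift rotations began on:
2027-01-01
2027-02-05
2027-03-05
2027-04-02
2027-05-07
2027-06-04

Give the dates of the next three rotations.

2027-07-02, 2027-08-06, 2027-09-03

All dates are Fridays, 35, 28, 28, 35, 28 days apart.
Specifically, the 1st Friday of each month.
July 2027 — 1st Friday is 2027-07-02.
August 2027 — 1st Friday is 2027-08-06.
September 2027 — 1st Friday is 2027-09-03.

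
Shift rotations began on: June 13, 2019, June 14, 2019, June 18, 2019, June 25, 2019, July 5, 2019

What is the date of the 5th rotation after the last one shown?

Gaps: 1, 4, 7, 10 days — each gap is 3 larger than the previous one.
Next gap: 13 days. July 5, 2019 + 13 days = July 18, 2019.
Next gap: 16 days. July 18, 2019 + 16 days = August 3, 2019.
Next gap: 19 days. August 3, 2019 + 19 days = August 22, 2019.
Next gap: 22 days. August 22, 2019 + 22 days = September 13, 2019.
Next gap: 25 days. September 13, 2019 + 25 days = October 8, 2019.

October 8, 2019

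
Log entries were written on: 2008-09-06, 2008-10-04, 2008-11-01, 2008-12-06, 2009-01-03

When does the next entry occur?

These are Saturdays at 28- or 35-day spacing (28, 28, 35, 28).
The pattern: 1st Saturday of the month.
1st Saturday of February 2009: 2009-02-07.

2009-02-07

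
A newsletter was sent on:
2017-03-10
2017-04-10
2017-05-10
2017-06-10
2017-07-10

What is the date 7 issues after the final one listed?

2018-02-10

Each date is the 10th; the gaps (31, 30, 31, 30) track the month lengths.
The rule is the 10th of each month.
August 2017: 2017-08-10.
Next: September 2017 → 2017-09-10.
Next: October 2017 → 2017-10-10.
November 2017: 2017-11-10.
December 2017: 2017-12-10.
Next: January 2018 → 2018-01-10.
February 2018: 2018-02-10.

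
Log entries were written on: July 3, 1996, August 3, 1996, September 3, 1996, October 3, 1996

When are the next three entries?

November 3, 1996; December 3, 1996; January 3, 1997

The day-of-month is always 3 (31, 31, 30 days between events).
So this recurs on the 3rd of each month.
Next: November 1996 → November 3, 1996.
December 1996: December 3, 1996.
Next: January 1997 → January 3, 1997.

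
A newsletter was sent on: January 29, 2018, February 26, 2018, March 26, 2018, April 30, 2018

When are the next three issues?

May 28, 2018; June 25, 2018; July 30, 2018

Every date is a Monday; gaps 28, 28, 35 days.
Each is the last Monday of its month (at least one falls on the 29th or later, ruling out '4th Monday').
May 2018 ends with Monday May 28, 2018.
June 2018 ends with Monday June 25, 2018.
Last Monday of July 2018: July 30, 2018.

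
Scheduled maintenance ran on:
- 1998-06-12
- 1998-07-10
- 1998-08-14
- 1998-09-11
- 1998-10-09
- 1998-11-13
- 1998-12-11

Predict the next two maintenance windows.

1999-01-08, 1999-02-12

These are Fridays at 28- or 35-day spacing (28, 35, 28, 28, 35, 28).
The pattern: 2nd Friday of the month.
2nd Friday of January 1999: 1999-01-08.
2nd Friday of February 1999: 1999-02-12.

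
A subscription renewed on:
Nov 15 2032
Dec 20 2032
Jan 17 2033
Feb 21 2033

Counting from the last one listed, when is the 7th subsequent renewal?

Sep 19 2033

All dates are Mondays, 35, 28, 35 days apart.
Specifically, the 3rd Monday of each month.
March 2033 — 3rd Monday is Mar 21 2033.
3rd Monday of April 2033: Apr 18 2033.
May 2033 — 3rd Monday is May 16 2033.
3rd Monday of June 2033: Jun 20 2033.
July 2033 — 3rd Monday is Jul 18 2033.
August 2033 — 3rd Monday is Aug 15 2033.
September 2033 — 3rd Monday is Sep 19 2033.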